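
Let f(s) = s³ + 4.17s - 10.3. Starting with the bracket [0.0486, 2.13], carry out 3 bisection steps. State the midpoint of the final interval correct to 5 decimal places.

1.47956

f(0.048600) = -10.097223, f(2.130000) = 8.245697 (opposite signs)
step 1: m = 1.089300, f(m) = -4.465083 < 0 → root in [1.089300, 2.130000]
step 2: m = 1.609650, f(m) = 0.582800 > 0 → root in [1.089300, 1.609650]
step 3: m = 1.349475, f(m) = -2.215184 < 0 → root in [1.349475, 1.609650]
Midpoint of [1.349475, 1.609650] = 1.479562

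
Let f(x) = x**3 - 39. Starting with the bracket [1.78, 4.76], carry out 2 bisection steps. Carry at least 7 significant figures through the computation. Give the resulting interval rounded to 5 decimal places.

[3.27000, 4.01500]

f(1.780000) = -33.360248, f(4.760000) = 68.850176 (opposite signs)
step 1: m = 3.270000, f(m) = -4.034217 < 0 → root in [3.270000, 4.760000]
step 2: m = 4.015000, f(m) = 25.722703 > 0 → root in [3.270000, 4.015000]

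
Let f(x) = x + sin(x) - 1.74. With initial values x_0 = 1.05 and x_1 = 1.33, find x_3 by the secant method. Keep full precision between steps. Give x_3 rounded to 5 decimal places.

0.93702

Secant update: x_(k+1) = x_k − f(x_k)·(x_k − x_(k-1))/(f(x_k) − f(x_(k-1))).
f(x_0) = 0.177423, f(x_1) = 0.561148
x_2 = 1.330000 - (0.561148)·(1.330000 - 1.050000)/(0.561148 - (0.177423)) = 0.920536; f(x_2) = -0.023537
x_3 = 0.920536 - (-0.023537)·(0.920536 - 1.330000)/(-0.023537 - (0.561148)) = 0.937020; f(x_3) = 0.002817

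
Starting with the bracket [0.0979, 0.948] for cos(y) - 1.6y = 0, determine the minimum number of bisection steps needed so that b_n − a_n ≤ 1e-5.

17

Initial width b − a = 0.948 − 0.0979 = 0.850100.
After n steps the width is (b−a)/2^n; need (b−a)/2^n ≤ 1e-5.
So n ≥ log₂(0.850100/1e-5) = log₂(85010.0000) ≈ 16.3753.
Hence n = 17.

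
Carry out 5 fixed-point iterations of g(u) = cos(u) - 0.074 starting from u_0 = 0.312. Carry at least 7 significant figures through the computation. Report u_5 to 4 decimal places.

u_1 = g(0.312000) = 0.877722
u_2 = g(0.877722) = 0.564906
u_3 = g(0.564906) = 0.770639
u_4 = g(0.770639) = 0.643466
u_5 = g(0.643466) = 0.726021

0.7260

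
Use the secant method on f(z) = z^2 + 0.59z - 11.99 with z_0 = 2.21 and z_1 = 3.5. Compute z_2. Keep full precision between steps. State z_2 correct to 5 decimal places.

Secant update: z_(k+1) = z_k − f(z_k)·(z_k − z_(k-1))/(f(z_k) − f(z_(k-1))).
f(z_0) = -5.802000, f(z_1) = 2.325000
z_2 = 3.500000 - (2.325000)·(3.500000 - 2.210000)/(2.325000 - (-5.802000)) = 3.130952; f(z_2) = -0.339875

3.13095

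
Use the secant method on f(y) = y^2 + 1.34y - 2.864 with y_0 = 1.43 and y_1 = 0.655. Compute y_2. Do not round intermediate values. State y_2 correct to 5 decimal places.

f(y_0) = 1.097100, f(y_1) = -1.557275
y_2 = 0.655000 - (-1.557275)·(0.655000 - 1.430000)/(-1.557275 - (1.097100)) = 1.109679; f(y_2) = -0.145643

1.10968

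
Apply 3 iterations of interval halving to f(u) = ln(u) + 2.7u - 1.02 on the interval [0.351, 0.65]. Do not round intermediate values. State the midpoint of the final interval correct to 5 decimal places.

f(0.351000) = -1.119269, f(0.650000) = 0.304217 (opposite signs)
step 1: m = 0.500500, f(m) = -0.360798 < 0 → root in [0.500500, 0.650000]
step 2: m = 0.575250, f(m) = -0.019776 < 0 → root in [0.575250, 0.650000]
step 3: m = 0.612625, f(m) = 0.144085 > 0 → root in [0.575250, 0.612625]
Midpoint of [0.575250, 0.612625] = 0.593938

0.59394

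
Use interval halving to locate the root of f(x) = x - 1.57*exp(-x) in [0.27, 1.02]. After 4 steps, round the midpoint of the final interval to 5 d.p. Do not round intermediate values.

0.76219

f(0.270000) = -0.928506, f(1.020000) = 0.453866 (opposite signs)
step 1: m = 0.645000, f(m) = -0.178720 < 0 → root in [0.645000, 1.020000]
step 2: m = 0.832500, f(m) = 0.149612 > 0 → root in [0.645000, 0.832500]
step 3: m = 0.738750, f(m) = -0.011256 < 0 → root in [0.738750, 0.832500]
step 4: m = 0.785625, f(m) = 0.069964 > 0 → root in [0.738750, 0.785625]
Midpoint of [0.738750, 0.785625] = 0.762188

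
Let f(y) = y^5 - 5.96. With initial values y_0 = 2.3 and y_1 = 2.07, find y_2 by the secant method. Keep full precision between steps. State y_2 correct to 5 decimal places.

1.79036

f(y_0) = 58.403430, f(y_1) = 32.045962
y_2 = 2.070000 - (32.045962)·(2.070000 - 2.300000)/(32.045962 - (58.403430)) = 1.790361; f(y_2) = 12.435147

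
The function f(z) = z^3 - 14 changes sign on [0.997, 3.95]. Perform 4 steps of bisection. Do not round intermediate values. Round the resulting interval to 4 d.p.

f(0.997000) = -13.008973, f(3.950000) = 47.629875 (opposite signs)
step 1: m = 2.473500, f(m) = 1.133373 > 0 → root in [0.997000, 2.473500]
step 2: m = 1.735250, f(m) = -8.775002 < 0 → root in [1.735250, 2.473500]
step 3: m = 2.104375, f(m) = -4.680998 < 0 → root in [2.104375, 2.473500]
step 4: m = 2.288938, f(m) = -2.007719 < 0 → root in [2.288938, 2.473500]

[2.2889, 2.4735]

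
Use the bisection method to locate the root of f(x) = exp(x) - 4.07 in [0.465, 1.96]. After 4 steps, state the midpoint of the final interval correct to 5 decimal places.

f(0.465000) = -2.477986, f(1.960000) = 3.029327 (opposite signs)
step 1: m = 1.212500, f(m) = -0.708121 < 0 → root in [1.212500, 1.960000]
step 2: m = 1.586250, f(m) = 0.815394 > 0 → root in [1.212500, 1.586250]
step 3: m = 1.399375, f(m) = -0.017334 < 0 → root in [1.399375, 1.586250]
step 4: m = 1.492812, f(m) = 0.379592 > 0 → root in [1.399375, 1.492812]
Midpoint of [1.399375, 1.492812] = 1.446094

1.44609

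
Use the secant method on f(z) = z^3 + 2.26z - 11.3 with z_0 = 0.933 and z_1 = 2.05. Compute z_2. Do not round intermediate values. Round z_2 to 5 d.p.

f(z_0) = -8.379254, f(z_1) = 1.948125
z_2 = 2.050000 - (1.948125)·(2.050000 - 0.933000)/(1.948125 - (-8.379254)) = 1.839293; f(z_2) = -0.920877

1.83929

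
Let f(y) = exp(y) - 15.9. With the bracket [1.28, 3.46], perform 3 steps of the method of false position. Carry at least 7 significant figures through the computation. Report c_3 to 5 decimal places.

False-position update: c = (a·f(b) − b·f(a))/(f(b) − f(a)); replace the endpoint whose sign matches f(c).
f(1.280000) = -12.303360, f(3.460000) = 15.916977
step 1: c = 2.230425, f(c) = -6.596177 < 0 → new bracket [2.230425, 3.460000]
step 2: c = 2.590681, f(c) = -2.561146 < 0 → new bracket [2.590681, 3.460000]
step 3: c = 2.711172, f(c) = -0.853094 < 0 → new bracket [2.711172, 3.460000]

2.71117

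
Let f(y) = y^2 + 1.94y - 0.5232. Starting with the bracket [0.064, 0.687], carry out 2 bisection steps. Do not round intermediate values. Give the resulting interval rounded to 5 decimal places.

[0.21975, 0.37550]

f(0.064000) = -0.394944, f(0.687000) = 1.281549 (opposite signs)
step 1: m = 0.375500, f(m) = 0.346270 > 0 → root in [0.064000, 0.375500]
step 2: m = 0.219750, f(m) = -0.048595 < 0 → root in [0.219750, 0.375500]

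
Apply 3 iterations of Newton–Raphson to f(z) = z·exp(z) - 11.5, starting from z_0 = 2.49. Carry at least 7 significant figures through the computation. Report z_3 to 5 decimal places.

1.83572

Newton update: z ← z − f(z)/f'(z).
f'(z) = (z + 1)·exp(z)
z_0 = 2.490000: f = 18.532578, f' = 42.093854 → z_1 = 2.490000 - (18.532578)/(42.093854) = 2.049732
z_1 = 2.049732: f = 4.417848, f' = 23.683668 → z_2 = 2.049732 - (4.417848)/(23.683668) = 1.863196
z_2 = 1.863196: f = 0.507000, f' = 18.451302 → z_3 = 1.863196 - (0.507000)/(18.451302) = 1.835719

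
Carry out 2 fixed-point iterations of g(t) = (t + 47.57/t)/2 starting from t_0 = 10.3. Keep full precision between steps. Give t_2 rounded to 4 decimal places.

t_1 = g(10.300000) = 7.459223
t_2 = g(7.459223) = 6.918281

6.9183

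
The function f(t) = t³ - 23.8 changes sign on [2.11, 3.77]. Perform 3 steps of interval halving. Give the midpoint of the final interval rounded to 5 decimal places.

2.83625

f(2.110000) = -14.406069, f(3.770000) = 29.782633 (opposite signs)
step 1: m = 2.940000, f(m) = 1.612184 > 0 → root in [2.110000, 2.940000]
step 2: m = 2.525000, f(m) = -7.701547 < 0 → root in [2.525000, 2.940000]
step 3: m = 2.732500, f(m) = -3.397635 < 0 → root in [2.732500, 2.940000]
Midpoint of [2.732500, 2.940000] = 2.836250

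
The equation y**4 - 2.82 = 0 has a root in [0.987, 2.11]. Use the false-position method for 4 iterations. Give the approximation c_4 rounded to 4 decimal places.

f(0.987000) = -1.870995, f(2.110000) = 17.001194
step 1: c = 1.098335, f(c) = -1.364747 < 0 → new bracket [1.098335, 2.110000]
step 2: c = 1.173510, f(c) = -0.923525 < 0 → new bracket [1.173510, 2.110000]
step 3: c = 1.221760, f(c) = -0.591853 < 0 → new bracket [1.221760, 2.110000]
step 4: c = 1.251642, f(c) = -0.365742 < 0 → new bracket [1.251642, 2.110000]

1.2516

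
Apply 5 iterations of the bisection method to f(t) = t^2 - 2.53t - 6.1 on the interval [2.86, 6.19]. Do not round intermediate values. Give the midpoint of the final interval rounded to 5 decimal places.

f(2.860000) = -5.156200, f(6.190000) = 16.555400 (opposite signs)
step 1: m = 4.525000, f(m) = 2.927375 > 0 → root in [2.860000, 4.525000]
step 2: m = 3.692500, f(m) = -1.807469 < 0 → root in [3.692500, 4.525000]
step 3: m = 4.108750, f(m) = 0.386689 > 0 → root in [3.692500, 4.108750]
step 4: m = 3.900625, f(m) = -0.753706 < 0 → root in [3.900625, 4.108750]
step 5: m = 4.004688, f(m) = -0.194337 < 0 → root in [4.004688, 4.108750]
Midpoint of [4.004688, 4.108750] = 4.056719

4.05672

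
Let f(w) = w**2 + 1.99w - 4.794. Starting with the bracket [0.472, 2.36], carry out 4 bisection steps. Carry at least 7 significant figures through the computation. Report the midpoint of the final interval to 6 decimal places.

f(0.472000) = -3.631936, f(2.360000) = 5.472000 (opposite signs)
step 1: m = 1.416000, f(m) = 0.028896 > 0 → root in [0.472000, 1.416000]
step 2: m = 0.944000, f(m) = -2.024304 < 0 → root in [0.944000, 1.416000]
step 3: m = 1.180000, f(m) = -1.053400 < 0 → root in [1.180000, 1.416000]
step 4: m = 1.298000, f(m) = -0.526176 < 0 → root in [1.298000, 1.416000]
Midpoint of [1.298000, 1.416000] = 1.357000

1.357000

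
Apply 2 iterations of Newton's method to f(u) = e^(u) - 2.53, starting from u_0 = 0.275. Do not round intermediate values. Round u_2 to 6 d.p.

f'(u) = e^(u)
u_0 = 0.275000: f = -1.213469, f' = 1.316531 → u_1 = 0.275000 - (-1.213469)/(1.316531) = 1.196717
u_1 = 1.196717: f = 0.779236, f' = 3.309236 → u_2 = 1.196717 - (0.779236)/(3.309236) = 0.961244

0.961244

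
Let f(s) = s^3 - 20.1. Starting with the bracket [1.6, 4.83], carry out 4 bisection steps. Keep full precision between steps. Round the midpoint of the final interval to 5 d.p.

2.71031

f(1.600000) = -16.004000, f(4.830000) = 92.578587 (opposite signs)
step 1: m = 3.215000, f(m) = 13.130963 > 0 → root in [1.600000, 3.215000]
step 2: m = 2.407500, f(m) = -6.145995 < 0 → root in [2.407500, 3.215000]
step 3: m = 2.811250, f(m) = 2.117665 > 0 → root in [2.407500, 2.811250]
step 4: m = 2.609375, f(m) = -2.333189 < 0 → root in [2.609375, 2.811250]
Midpoint of [2.609375, 2.811250] = 2.710312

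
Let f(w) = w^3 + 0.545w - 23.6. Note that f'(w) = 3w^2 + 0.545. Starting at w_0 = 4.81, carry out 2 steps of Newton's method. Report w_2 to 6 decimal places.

w_0 = 4.810000: f = 90.306091, f' = 69.953300 → w_1 = 4.810000 - (90.306091)/(69.953300) = 3.519052
w_1 = 3.519052: f = 21.896853, f' = 37.696175 → w_2 = 3.519052 - (21.896853)/(37.696175) = 2.938174

2.938174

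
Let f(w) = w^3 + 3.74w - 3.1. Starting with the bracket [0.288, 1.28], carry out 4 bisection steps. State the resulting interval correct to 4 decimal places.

f(0.288000) = -1.998992, f(1.280000) = 3.784352 (opposite signs)
step 1: m = 0.784000, f(m) = 0.314050 > 0 → root in [0.288000, 0.784000]
step 2: m = 0.536000, f(m) = -0.941369 < 0 → root in [0.536000, 0.784000]
step 3: m = 0.660000, f(m) = -0.344104 < 0 → root in [0.660000, 0.784000]
step 4: m = 0.722000, f(m) = -0.023353 < 0 → root in [0.722000, 0.784000]

[0.7220, 0.7840]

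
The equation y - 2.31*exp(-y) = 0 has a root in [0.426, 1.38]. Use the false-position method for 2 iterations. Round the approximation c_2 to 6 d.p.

f(0.426000) = -1.082699, f(1.380000) = 0.798854
step 1: c = 0.974959, f(c) = 0.103608 > 0 → new bracket [0.426000, 0.974959]
step 2: c = 0.927014, f(c) = 0.012870 > 0 → new bracket [0.426000, 0.927014]

0.927014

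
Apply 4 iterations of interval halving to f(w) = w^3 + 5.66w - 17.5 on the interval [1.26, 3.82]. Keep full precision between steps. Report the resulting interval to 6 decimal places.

f(1.260000) = -8.368024, f(3.820000) = 59.864168 (opposite signs)
step 1: m = 2.540000, f(m) = 13.263464 > 0 → root in [1.260000, 2.540000]
step 2: m = 1.900000, f(m) = 0.113000 > 0 → root in [1.260000, 1.900000]
step 3: m = 1.580000, f(m) = -4.612888 < 0 → root in [1.580000, 1.900000]
step 4: m = 1.740000, f(m) = -2.383576 < 0 → root in [1.740000, 1.900000]

[1.740000, 1.900000]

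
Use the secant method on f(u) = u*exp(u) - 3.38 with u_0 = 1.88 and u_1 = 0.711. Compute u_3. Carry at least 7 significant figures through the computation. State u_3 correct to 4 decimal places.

f(u_0) = 8.940589, f(u_1) = -1.932385
u_2 = 0.711000 - (-1.932385)·(0.711000 - 1.880000)/(-1.932385 - (8.940589)) = 0.918759; f(u_2) = -1.077426
u_3 = 0.918759 - (-1.077426)·(0.918759 - 0.711000)/(-1.077426 - (-1.932385)) = 1.180578; f(u_3) = 0.464267

1.1806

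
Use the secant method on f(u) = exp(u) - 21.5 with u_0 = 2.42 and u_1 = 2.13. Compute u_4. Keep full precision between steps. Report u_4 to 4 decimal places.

Secant update: u_(k+1) = u_k − f(u_k)·(u_k − u_(k-1))/(f(u_k) − f(u_(k-1))).
f(u_0) = -10.254141, f(u_1) = -13.085133
u_2 = 2.130000 - (-13.085133)·(2.130000 - 2.420000)/(-13.085133 - (-10.254141)) = 3.470409; f(u_2) = 10.649898
u_3 = 3.470409 - (10.649898)·(3.470409 - 2.130000)/(10.649898 - (-13.085133)) = 2.868968; f(u_3) = -3.881170
u_4 = 2.868968 - (-3.881170)·(2.868968 - 3.470409)/(-3.881170 - (10.649898)) = 3.029610; f(u_4) = -0.810840

3.0296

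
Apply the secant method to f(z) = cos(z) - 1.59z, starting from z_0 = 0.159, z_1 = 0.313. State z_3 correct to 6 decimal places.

f(z_0) = 0.734576, f(z_1) = 0.453744
z_2 = 0.313000 - (0.453744)·(0.313000 - 0.159000)/(0.453744 - (0.734576)) = 0.561820; f(z_2) = -0.047007
z_3 = 0.561820 - (-0.047007)·(0.561820 - 0.313000)/(-0.047007 - (0.453744)) = 0.538463; f(z_3) = 0.002343

0.538463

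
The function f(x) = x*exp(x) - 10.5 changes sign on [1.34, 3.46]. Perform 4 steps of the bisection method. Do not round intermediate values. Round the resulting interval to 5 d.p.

f(1.340000) = -5.382482, f(3.460000) = 99.586739 (opposite signs)
step 1: m = 2.400000, f(m) = 15.955623 > 0 → root in [1.340000, 2.400000]
step 2: m = 1.870000, f(m) = 1.633114 > 0 → root in [1.340000, 1.870000]
step 3: m = 1.605000, f(m) = -2.510535 < 0 → root in [1.605000, 1.870000]
step 4: m = 1.737500, f(m) = -0.625583 < 0 → root in [1.737500, 1.870000]

[1.73750, 1.87000]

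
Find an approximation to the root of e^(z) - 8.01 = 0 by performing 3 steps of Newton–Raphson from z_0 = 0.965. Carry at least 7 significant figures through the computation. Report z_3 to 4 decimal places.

2.1291

f'(z) = e^(z)
z_0 = 0.965000: f = -5.385212, f' = 2.624788 → z_1 = 0.965000 - (-5.385212)/(2.624788) = 3.016675
z_1 = 3.016675: f = 12.413280, f' = 20.423280 → z_2 = 3.016675 - (12.413280)/(20.423280) = 2.408875
z_2 = 2.408875: f = 3.111442, f' = 11.121442 → z_3 = 2.408875 - (3.111442)/(11.121442) = 2.129105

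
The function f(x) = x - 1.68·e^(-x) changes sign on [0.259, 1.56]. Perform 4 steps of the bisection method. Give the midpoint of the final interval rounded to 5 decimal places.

f(0.259000) = -1.037663, f(1.560000) = 1.206971 (opposite signs)
step 1: m = 0.909500, f(m) = 0.232921 > 0 → root in [0.259000, 0.909500]
step 2: m = 0.584250, f(m) = -0.352390 < 0 → root in [0.584250, 0.909500]
step 3: m = 0.746875, f(m) = -0.049185 < 0 → root in [0.746875, 0.909500]
step 4: m = 0.828187, f(m) = 0.094296 > 0 → root in [0.746875, 0.828187]
Midpoint of [0.746875, 0.828187] = 0.787531

0.78753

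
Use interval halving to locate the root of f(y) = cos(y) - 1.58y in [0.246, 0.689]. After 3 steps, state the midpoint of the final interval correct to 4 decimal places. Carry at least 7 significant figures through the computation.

0.5506

f(0.246000) = 0.581214, f(0.689000) = -0.316738 (opposite signs)
step 1: m = 0.467500, f(m) = 0.154048 > 0 → root in [0.467500, 0.689000]
step 2: m = 0.578250, f(m) = -0.076215 < 0 → root in [0.467500, 0.578250]
step 3: m = 0.522875, f(m) = 0.040245 > 0 → root in [0.522875, 0.578250]
Midpoint of [0.522875, 0.578250] = 0.550562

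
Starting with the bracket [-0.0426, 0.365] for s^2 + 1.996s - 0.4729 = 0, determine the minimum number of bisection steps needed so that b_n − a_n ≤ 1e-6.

19

Initial width b − a = 0.365 − -0.0426 = 0.407600.
After n steps the width is (b−a)/2^n; need (b−a)/2^n ≤ 1e-6.
So n ≥ log₂(0.407600/1e-6) = log₂(407600.0000) ≈ 18.6368.
Hence n = 19.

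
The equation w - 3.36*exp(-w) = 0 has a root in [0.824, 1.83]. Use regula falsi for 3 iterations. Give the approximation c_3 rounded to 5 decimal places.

f(0.824000) = -0.649943, f(1.830000) = 1.291010
step 1: c = 1.160867, f(c) = 0.108466 > 0 → new bracket [0.824000, 1.160867]
step 2: c = 1.112689, f(c) = 0.008344 > 0 → new bracket [0.824000, 1.112689]
step 3: c = 1.109030, f(c) = 0.000636 > 0 → new bracket [0.824000, 1.109030]

1.10903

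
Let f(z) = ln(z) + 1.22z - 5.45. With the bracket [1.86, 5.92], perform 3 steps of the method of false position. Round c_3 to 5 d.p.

3.45214

f(1.860000) = -2.560224, f(5.920000) = 3.550736
step 1: c = 3.560961, f(c) = 0.164404 > 0 → new bracket [1.860000, 3.560961]
step 2: c = 3.458326, f(c) = 0.009942 > 0 → new bracket [1.860000, 3.458326]
step 3: c = 3.452143, f(c) = 0.000610 > 0 → new bracket [1.860000, 3.452143]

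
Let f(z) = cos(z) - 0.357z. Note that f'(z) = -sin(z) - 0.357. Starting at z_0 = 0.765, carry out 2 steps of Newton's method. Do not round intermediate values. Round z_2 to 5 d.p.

z_0 = 0.765000: f = 0.448277, f' = -1.049537 → z_1 = 0.765000 - (0.448277)/(-1.049537) = 1.192119
z_1 = 1.192119: f = -0.055895, f' = -1.286154 → z_2 = 1.192119 - (-0.055895)/(-1.286154) = 1.148660

1.14866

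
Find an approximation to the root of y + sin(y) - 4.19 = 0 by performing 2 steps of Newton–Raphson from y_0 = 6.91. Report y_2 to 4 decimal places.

5.1117

f'(y) = 1 + cos(y)
y_0 = 6.910000: f = 3.306568, f' = 1.809900 → y_1 = 6.910000 - (3.306568)/(1.809900) = 5.083066
y_1 = 5.083066: f = -0.039016, f' = 1.362247 → y_2 = 5.083066 - (-0.039016)/(1.362247) = 5.111707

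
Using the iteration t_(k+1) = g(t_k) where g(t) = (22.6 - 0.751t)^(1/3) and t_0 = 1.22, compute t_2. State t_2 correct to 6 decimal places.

t_1 = g(1.220000) = 2.788549
t_2 = g(2.788549) = 2.737110

2.737110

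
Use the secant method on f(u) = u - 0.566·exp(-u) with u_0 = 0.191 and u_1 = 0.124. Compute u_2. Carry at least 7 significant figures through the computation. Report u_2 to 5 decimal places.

f(u_0) = -0.276591, f(u_1) = -0.375993
u_2 = 0.124000 - (-0.375993)·(0.124000 - 0.191000)/(-0.375993 - (-0.276591)) = 0.377431; f(u_2) = -0.010630

0.37743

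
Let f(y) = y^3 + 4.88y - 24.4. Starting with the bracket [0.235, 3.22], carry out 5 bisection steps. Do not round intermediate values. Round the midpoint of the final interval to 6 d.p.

2.333828

f(0.235000) = -23.240222, f(3.220000) = 24.699848 (opposite signs)
step 1: m = 1.727500, f(m) = -10.814497 < 0 → root in [1.727500, 3.220000]
step 2: m = 2.473750, f(m) = 2.809862 > 0 → root in [1.727500, 2.473750]
step 3: m = 2.100625, f(m) = -4.879679 < 0 → root in [2.100625, 2.473750]
step 4: m = 2.287187, f(m) = -1.273729 < 0 → root in [2.287187, 2.473750]
step 5: m = 2.380469, f(m) = 0.705927 > 0 → root in [2.287187, 2.380469]
Midpoint of [2.287187, 2.380469] = 2.333828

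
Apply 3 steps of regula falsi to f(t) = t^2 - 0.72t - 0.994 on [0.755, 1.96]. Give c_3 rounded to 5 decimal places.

1.41192

False-position update: c = (a·f(b) − b·f(a))/(f(b) − f(a)); replace the endpoint whose sign matches f(c).
f(0.755000) = -0.967575, f(1.960000) = 1.436400
step 1: c = 1.240000, f(c) = -0.349200 < 0 → new bracket [1.240000, 1.960000]
step 2: c = 1.380806, f(c) = -0.081554 < 0 → new bracket [1.380806, 1.960000]
step 3: c = 1.411924, f(c) = -0.017055 < 0 → new bracket [1.411924, 1.960000]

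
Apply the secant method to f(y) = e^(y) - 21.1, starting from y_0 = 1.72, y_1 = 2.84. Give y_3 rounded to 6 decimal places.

f(y_0) = -15.515472, f(y_1) = -3.984234
y_2 = 2.840000 - (-3.984234)·(2.840000 - 1.720000)/(-3.984234 - (-15.515472)) = 3.226979; f(y_2) = 4.103394
y_3 = 3.226979 - (4.103394)·(3.226979 - 2.840000)/(4.103394 - (-3.984234)) = 3.030639; f(y_3) = -0.389547

3.030639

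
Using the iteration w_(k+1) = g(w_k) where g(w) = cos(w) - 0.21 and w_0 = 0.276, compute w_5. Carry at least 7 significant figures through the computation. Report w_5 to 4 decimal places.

0.6257

w_1 = g(0.276000) = 0.752153
w_2 = g(0.752153) = 0.520219
w_3 = g(0.520219) = 0.657710
w_4 = g(0.657710) = 0.581394
w_5 = g(0.581394) = 0.625698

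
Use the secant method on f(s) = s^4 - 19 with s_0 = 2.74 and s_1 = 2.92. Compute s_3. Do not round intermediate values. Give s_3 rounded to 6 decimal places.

Secant update: s_(k+1) = s_k − f(s_k)·(s_k − s_(k-1))/(f(s_k) − f(s_(k-1))).
f(s_0) = 37.364058, f(s_1) = 53.699497
s_2 = 2.920000 - (53.699497)·(2.920000 - 2.740000)/(53.699497 - (37.364058)) = 2.328286; f(s_2) = 10.386323
s_3 = 2.328286 - (10.386323)·(2.328286 - 2.920000)/(10.386323 - (53.699497)) = 2.186395; f(s_3) = 3.851501

2.186395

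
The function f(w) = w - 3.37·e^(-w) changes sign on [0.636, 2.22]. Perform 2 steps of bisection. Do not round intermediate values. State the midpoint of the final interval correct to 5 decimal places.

1.23000

f(0.636000) = -1.148098, f(2.220000) = 1.853987 (opposite signs)
step 1: m = 1.428000, f(m) = 0.619914 > 0 → root in [0.636000, 1.428000]
step 2: m = 1.032000, f(m) = -0.168710 < 0 → root in [1.032000, 1.428000]
Midpoint of [1.032000, 1.428000] = 1.230000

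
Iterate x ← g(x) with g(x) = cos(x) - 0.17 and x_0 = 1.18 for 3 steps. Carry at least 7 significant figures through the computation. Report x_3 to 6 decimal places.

0.521063

x_1 = g(1.180000) = 0.210925
x_2 = g(0.210925) = 0.807838
x_3 = g(0.807838) = 0.521063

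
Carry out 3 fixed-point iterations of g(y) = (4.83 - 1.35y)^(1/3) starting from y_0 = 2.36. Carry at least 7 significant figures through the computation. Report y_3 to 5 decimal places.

y_1 = g(2.360000) = 1.180232
y_2 = g(1.180232) = 1.479223
y_3 = g(1.479223) = 1.414984

1.41498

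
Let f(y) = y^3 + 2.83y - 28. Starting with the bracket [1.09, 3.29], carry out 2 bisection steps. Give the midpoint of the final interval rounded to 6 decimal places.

f(1.090000) = -23.620271, f(3.290000) = 16.921989 (opposite signs)
step 1: m = 2.190000, f(m) = -11.298841 < 0 → root in [2.190000, 3.290000]
step 2: m = 2.740000, f(m) = 0.325024 > 0 → root in [2.190000, 2.740000]
Midpoint of [2.190000, 2.740000] = 2.465000

2.465000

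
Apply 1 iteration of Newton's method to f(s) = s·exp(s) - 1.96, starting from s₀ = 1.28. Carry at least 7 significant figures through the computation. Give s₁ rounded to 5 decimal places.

0.95761

f'(s) = (s + 1)·exp(s)
s_0 = 1.280000: f = 2.643699, f' = 8.200339 → s_1 = 1.280000 - (2.643699)/(8.200339) = 0.957611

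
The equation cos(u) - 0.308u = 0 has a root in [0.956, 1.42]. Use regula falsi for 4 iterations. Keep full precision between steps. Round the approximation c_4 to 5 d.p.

1.19415

f(0.956000) = 0.282344, f(1.420000) = -0.287135
step 1: c = 1.186048, f(c) = 0.010023 > 0 → new bracket [1.186048, 1.420000]
step 2: c = 1.193939, f(c) = 0.000267 > 0 → new bracket [1.193939, 1.420000]
step 3: c = 1.194149, f(c) = 0.000007 > 0 → new bracket [1.194149, 1.420000]
step 4: c = 1.194154, f(c) = 0.000000 > 0 → new bracket [1.194154, 1.420000]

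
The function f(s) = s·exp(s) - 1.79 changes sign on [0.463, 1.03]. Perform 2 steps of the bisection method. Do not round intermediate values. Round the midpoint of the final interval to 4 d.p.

f(0.463000) = -1.054370, f(1.030000) = 1.095098 (opposite signs)
step 1: m = 0.746500, f(m) = -0.215181 < 0 → root in [0.746500, 1.030000]
step 2: m = 0.888250, f(m) = 0.369222 > 0 → root in [0.746500, 0.888250]
Midpoint of [0.746500, 0.888250] = 0.817375

0.8174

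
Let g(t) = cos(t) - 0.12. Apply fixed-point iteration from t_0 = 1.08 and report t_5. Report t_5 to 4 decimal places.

0.6281

t_1 = g(1.080000) = 0.351328
t_2 = g(0.351328) = 0.818916
t_3 = g(0.818916) = 0.563013
t_4 = g(0.563013) = 0.725651
t_5 = g(0.725651) = 0.628068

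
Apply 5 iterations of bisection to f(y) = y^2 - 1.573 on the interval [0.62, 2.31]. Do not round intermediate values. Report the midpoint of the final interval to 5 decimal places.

f(0.620000) = -1.188600, f(2.310000) = 3.763100 (opposite signs)
step 1: m = 1.465000, f(m) = 0.573225 > 0 → root in [0.620000, 1.465000]
step 2: m = 1.042500, f(m) = -0.486194 < 0 → root in [1.042500, 1.465000]
step 3: m = 1.253750, f(m) = -0.001111 < 0 → root in [1.253750, 1.465000]
step 4: m = 1.359375, f(m) = 0.274900 > 0 → root in [1.253750, 1.359375]
step 5: m = 1.306563, f(m) = 0.134106 > 0 → root in [1.253750, 1.306563]
Midpoint of [1.253750, 1.306563] = 1.280156

1.28016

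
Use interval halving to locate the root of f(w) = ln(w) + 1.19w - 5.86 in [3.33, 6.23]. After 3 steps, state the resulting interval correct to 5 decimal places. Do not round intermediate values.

f(3.330000) = -0.694328, f(6.230000) = 3.383076 (opposite signs)
step 1: m = 4.780000, f(m) = 1.392641 > 0 → root in [3.330000, 4.780000]
step 2: m = 4.055000, f(m) = 0.365401 > 0 → root in [3.330000, 4.055000]
step 3: m = 3.692500, f(m) = -0.159621 < 0 → root in [3.692500, 4.055000]

[3.69250, 4.05500]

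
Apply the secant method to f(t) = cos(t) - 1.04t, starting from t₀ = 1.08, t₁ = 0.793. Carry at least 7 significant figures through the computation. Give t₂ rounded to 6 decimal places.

f(t_0) = -0.651872, f(t_1) = -0.123009
t_2 = 0.793000 - (-0.123009)·(0.793000 - 1.080000)/(-0.123009 - (-0.651872)) = 0.726246; f(t_2) = -0.007624

0.726246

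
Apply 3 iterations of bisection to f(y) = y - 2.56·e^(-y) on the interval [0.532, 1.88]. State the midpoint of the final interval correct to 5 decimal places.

f(0.532000) = -0.971818, f(1.880000) = 1.489369 (opposite signs)
step 1: m = 1.206000, f(m) = 0.439555 > 0 → root in [0.532000, 1.206000]
step 2: m = 0.869000, f(m) = -0.204589 < 0 → root in [0.869000, 1.206000]
step 3: m = 1.037500, f(m) = 0.130391 > 0 → root in [0.869000, 1.037500]
Midpoint of [0.869000, 1.037500] = 0.953250

0.95325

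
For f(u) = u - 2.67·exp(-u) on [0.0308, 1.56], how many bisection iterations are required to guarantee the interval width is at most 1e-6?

Initial width b − a = 1.56 − 0.0308 = 1.529200.
After n steps the width is (b−a)/2^n; need (b−a)/2^n ≤ 1e-6.
So n ≥ log₂(1.529200/1e-6) = log₂(1529200.0000) ≈ 20.5443.
Hence n = 21.

21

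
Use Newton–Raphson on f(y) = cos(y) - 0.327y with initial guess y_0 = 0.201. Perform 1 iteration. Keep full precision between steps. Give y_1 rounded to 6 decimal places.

f'(y) = -sin(y) - 0.327
y_0 = 0.201000: f = 0.914140, f' = -0.526649 → y_1 = 0.201000 - (0.914140)/(-0.526649) = 1.936767

1.936767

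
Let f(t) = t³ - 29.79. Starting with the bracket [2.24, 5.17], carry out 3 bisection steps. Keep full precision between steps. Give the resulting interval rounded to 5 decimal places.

f(2.240000) = -18.550576, f(5.170000) = 108.398413 (opposite signs)
step 1: m = 3.705000, f(m) = 21.068628 > 0 → root in [2.240000, 3.705000]
step 2: m = 2.972500, f(m) = -3.525715 < 0 → root in [2.972500, 3.705000]
step 3: m = 3.338750, f(m) = 7.427886 > 0 → root in [2.972500, 3.338750]

[2.97250, 3.33875]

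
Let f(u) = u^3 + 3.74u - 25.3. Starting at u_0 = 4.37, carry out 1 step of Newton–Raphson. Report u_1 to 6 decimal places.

3.149348

Newton update: u ← u − f(u)/f'(u).
f'(u) = 3u^2 + 3.74
u_0 = 4.370000: f = 74.497253, f' = 61.030700 → u_1 = 4.370000 - (74.497253)/(61.030700) = 3.149348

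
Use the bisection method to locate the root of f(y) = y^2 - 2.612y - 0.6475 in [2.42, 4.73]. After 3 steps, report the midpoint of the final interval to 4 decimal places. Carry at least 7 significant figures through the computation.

2.8531

f(2.420000) = -1.112140, f(4.730000) = 9.370640 (opposite signs)
step 1: m = 3.575000, f(m) = 2.795225 > 0 → root in [2.420000, 3.575000]
step 2: m = 2.997500, f(m) = 0.508036 > 0 → root in [2.420000, 2.997500]
step 3: m = 2.708750, f(m) = -0.385428 < 0 → root in [2.708750, 2.997500]
Midpoint of [2.708750, 2.997500] = 2.853125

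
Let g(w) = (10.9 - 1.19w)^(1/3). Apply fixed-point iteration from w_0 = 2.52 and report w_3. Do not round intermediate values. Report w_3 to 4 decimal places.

w_1 = g(2.520000) = 1.991733
w_2 = g(1.991733) = 2.043213
w_3 = g(2.043213) = 2.038310

2.0383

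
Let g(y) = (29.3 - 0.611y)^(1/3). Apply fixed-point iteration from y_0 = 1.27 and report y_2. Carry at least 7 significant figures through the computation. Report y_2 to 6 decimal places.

y_1 = g(1.270000) = 3.055416
y_2 = g(3.055416) = 3.015957

3.015957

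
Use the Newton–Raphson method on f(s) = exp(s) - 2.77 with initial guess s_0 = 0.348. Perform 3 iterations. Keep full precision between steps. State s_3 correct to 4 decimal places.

f'(s) = exp(s)
s_0 = 0.348000: f = -1.353768, f' = 1.416232 → s_1 = 0.348000 - (-1.353768)/(1.416232) = 1.303894
s_1 = 1.303894: f = 0.913612, f' = 3.683612 → s_2 = 1.303894 - (0.913612)/(3.683612) = 1.055873
s_2 = 1.055873: f = 0.104484, f' = 2.874484 → s_3 = 1.055873 - (0.104484)/(2.874484) = 1.019524

1.0195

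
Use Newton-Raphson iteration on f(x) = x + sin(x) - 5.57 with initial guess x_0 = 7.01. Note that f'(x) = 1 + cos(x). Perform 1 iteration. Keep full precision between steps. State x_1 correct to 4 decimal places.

x_0 = 7.010000: f = 2.104493, f' = 1.747295 → x_1 = 7.010000 - (2.104493)/(1.747295) = 5.805571

5.8056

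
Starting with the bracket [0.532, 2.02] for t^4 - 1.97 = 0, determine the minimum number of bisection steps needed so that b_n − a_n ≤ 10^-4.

Initial width b − a = 2.02 − 0.532 = 1.488000.
After n steps the width is (b−a)/2^n; need (b−a)/2^n ≤ 10^-4.
So n ≥ log₂(1.488000/10^-4) = log₂(14880.0000) ≈ 13.8611.
Hence n = 14.

14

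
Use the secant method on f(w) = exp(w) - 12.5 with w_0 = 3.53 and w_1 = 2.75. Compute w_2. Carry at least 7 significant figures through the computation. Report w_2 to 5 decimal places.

2.61737

Secant update: w_(k+1) = w_k − f(w_k)·(w_k − w_(k-1))/(f(w_k) − f(w_(k-1))).
f(w_0) = 21.623968, f(w_1) = 3.142632
w_2 = 2.750000 - (3.142632)·(2.750000 - 3.530000)/(3.142632 - (21.623968)) = 2.617366; f(w_2) = 1.199592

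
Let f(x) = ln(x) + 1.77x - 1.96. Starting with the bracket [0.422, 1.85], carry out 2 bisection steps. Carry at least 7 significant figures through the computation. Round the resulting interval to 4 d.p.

[0.7790, 1.1360]

f(0.422000) = -2.075810, f(1.850000) = 1.929686 (opposite signs)
step 1: m = 1.136000, f(m) = 0.178233 > 0 → root in [0.422000, 1.136000]
step 2: m = 0.779000, f(m) = -0.830914 < 0 → root in [0.779000, 1.136000]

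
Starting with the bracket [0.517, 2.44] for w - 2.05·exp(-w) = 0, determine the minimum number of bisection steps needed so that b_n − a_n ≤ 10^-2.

8

Initial width b − a = 2.44 − 0.517 = 1.923000.
After n steps the width is (b−a)/2^n; need (b−a)/2^n ≤ 10^-2.
So n ≥ log₂(1.923000/10^-2) = log₂(192.3000) ≈ 7.5872.
Hence n = 8.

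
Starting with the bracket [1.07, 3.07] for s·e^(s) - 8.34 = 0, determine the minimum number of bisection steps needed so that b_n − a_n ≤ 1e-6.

21

Initial width b − a = 3.07 − 1.07 = 2.000000.
After n steps the width is (b−a)/2^n; need (b−a)/2^n ≤ 1e-6.
So n ≥ log₂(2.000000/1e-6) = log₂(2000000.0000) ≈ 20.9316.
Hence n = 21.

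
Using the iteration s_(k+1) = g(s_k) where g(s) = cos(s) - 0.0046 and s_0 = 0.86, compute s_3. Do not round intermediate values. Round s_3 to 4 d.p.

s_1 = g(0.860000) = 0.647837
s_2 = g(0.647837) = 0.792791
s_3 = g(0.792791) = 0.697260

0.6973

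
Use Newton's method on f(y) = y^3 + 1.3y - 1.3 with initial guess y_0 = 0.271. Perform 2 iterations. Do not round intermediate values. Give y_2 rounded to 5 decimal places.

0.73524

f'(y) = 3y^2 + 1.3
y_0 = 0.271000: f = -0.927797, f' = 1.520323 → y_1 = 0.271000 - (-0.927797)/(1.520323) = 0.881263
y_1 = 0.881263: f = 0.530054, f' = 3.629876 → y_2 = 0.881263 - (0.530054)/(3.629876) = 0.735238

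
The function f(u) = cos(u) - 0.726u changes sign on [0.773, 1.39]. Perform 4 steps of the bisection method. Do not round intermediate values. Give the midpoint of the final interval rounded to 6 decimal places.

0.869406

f(0.773000) = 0.154621, f(1.390000) = -0.829327 (opposite signs)
step 1: m = 1.081500, f(m) = -0.315164 < 0 → root in [0.773000, 1.081500]
step 2: m = 0.927250, f(m) = -0.073147 < 0 → root in [0.773000, 0.927250]
step 3: m = 0.850125, f(m) = 0.042698 > 0 → root in [0.850125, 0.927250]
step 4: m = 0.888687, f(m) = -0.014756 < 0 → root in [0.850125, 0.888687]
Midpoint of [0.850125, 0.888687] = 0.869406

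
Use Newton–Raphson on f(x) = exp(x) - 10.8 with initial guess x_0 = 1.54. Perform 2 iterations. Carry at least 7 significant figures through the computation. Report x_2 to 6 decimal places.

2.476722

f'(x) = exp(x)
x_0 = 1.540000: f = -6.135410, f' = 4.664590 → x_1 = 1.540000 - (-6.135410)/(4.664590) = 2.855316
x_1 = 2.855316: f = 6.579927, f' = 17.379927 → x_2 = 2.855316 - (6.579927)/(17.379927) = 2.476722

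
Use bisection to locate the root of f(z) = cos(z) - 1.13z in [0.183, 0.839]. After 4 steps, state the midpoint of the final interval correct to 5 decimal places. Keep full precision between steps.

0.69550

f(0.183000) = 0.776512, f(0.839000) = -0.279863 (opposite signs)
step 1: m = 0.511000, f(m) = 0.294826 > 0 → root in [0.511000, 0.839000]
step 2: m = 0.675000, f(m) = 0.017957 > 0 → root in [0.675000, 0.839000]
step 3: m = 0.757000, f(m) = -0.128510 < 0 → root in [0.675000, 0.757000]
step 4: m = 0.716000, f(m) = -0.054643 < 0 → root in [0.675000, 0.716000]
Midpoint of [0.675000, 0.716000] = 0.695500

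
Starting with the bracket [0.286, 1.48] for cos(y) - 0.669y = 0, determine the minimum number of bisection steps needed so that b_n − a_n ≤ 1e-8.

Initial width b − a = 1.48 − 0.286 = 1.194000.
After n steps the width is (b−a)/2^n; need (b−a)/2^n ≤ 1e-8.
So n ≥ log₂(1.194000/1e-8) = log₂(119400000.0000) ≈ 26.8312.
Hence n = 27.

27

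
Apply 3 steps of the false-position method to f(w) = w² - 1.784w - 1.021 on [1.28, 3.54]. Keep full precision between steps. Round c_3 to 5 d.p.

f(1.280000) = -1.666120, f(3.540000) = 5.195240
step 1: c = 1.828788, f(c) = -0.939092 < 0 → new bracket [1.828788, 3.540000]
step 2: c = 2.090754, f(c) = -0.379653 < 0 → new bracket [2.090754, 3.540000]
step 3: c = 2.189448, f(c) = -0.133292 < 0 → new bracket [2.189448, 3.540000]

2.18945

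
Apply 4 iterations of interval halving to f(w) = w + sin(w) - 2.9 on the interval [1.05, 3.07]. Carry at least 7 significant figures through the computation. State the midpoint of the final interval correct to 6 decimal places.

f(1.050000) = -0.982577, f(3.070000) = 0.241532 (opposite signs)
step 1: m = 2.060000, f(m) = 0.042707 > 0 → root in [1.050000, 2.060000]
step 2: m = 1.555000, f(m) = -0.345125 < 0 → root in [1.555000, 2.060000]
step 3: m = 1.807500, f(m) = -0.120384 < 0 → root in [1.807500, 2.060000]
step 4: m = 1.933750, f(m) = -0.031398 < 0 → root in [1.933750, 2.060000]
Midpoint of [1.933750, 2.060000] = 1.996875

1.996875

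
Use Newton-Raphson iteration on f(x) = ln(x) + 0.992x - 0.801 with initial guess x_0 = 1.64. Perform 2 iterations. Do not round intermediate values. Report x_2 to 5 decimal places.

0.90385

Newton update: x ← x − f(x)/f'(x).
f'(x) = 1/x + 0.992
x_0 = 1.640000: f = 1.320576, f' = 1.601756 → x_1 = 1.640000 - (1.320576)/(1.601756) = 0.815545
x_1 = 0.815545: f = -0.195879, f' = 2.218174 → x_2 = 0.815545 - (-0.195879)/(2.218174) = 0.903851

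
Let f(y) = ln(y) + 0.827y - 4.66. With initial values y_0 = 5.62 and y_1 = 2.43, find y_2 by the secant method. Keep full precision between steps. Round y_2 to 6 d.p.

4.047218

Secant update: y_(k+1) = y_k − f(y_k)·(y_k − y_(k-1))/(f(y_k) − f(y_(k-1))).
f(y_0) = 1.714072, f(y_1) = -1.762499
y_2 = 2.430000 - (-1.762499)·(2.430000 - 5.620000)/(-1.762499 - (1.714072)) = 4.047218; f(y_2) = 0.085079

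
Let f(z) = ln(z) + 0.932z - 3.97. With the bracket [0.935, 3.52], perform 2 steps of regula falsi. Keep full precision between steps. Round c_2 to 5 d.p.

f(0.935000) = -3.165789, f(3.520000) = 0.569101
step 1: c = 3.126113, f(c) = 0.083327 > 0 → new bracket [0.935000, 3.126113]
step 2: c = 3.069919, f(c) = 0.012816 > 0 → new bracket [0.935000, 3.069919]

3.06992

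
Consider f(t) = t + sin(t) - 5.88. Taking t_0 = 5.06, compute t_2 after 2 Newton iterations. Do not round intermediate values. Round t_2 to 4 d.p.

6.0811

f'(t) = 1 + cos(t)
t_0 = 5.060000: f = -1.760189, f' = 1.340653 → t_1 = 5.060000 - (-1.760189)/(1.340653) = 6.372935
t_1 = 6.372935: f = 0.582563, f' = 1.995975 → t_2 = 6.372935 - (0.582563)/(1.995975) = 6.081066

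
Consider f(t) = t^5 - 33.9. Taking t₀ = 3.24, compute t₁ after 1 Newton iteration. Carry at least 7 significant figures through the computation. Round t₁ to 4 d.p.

Newton update: t ← t − f(t)/f'(t).
f'(t) = 5t⁴
t_0 = 3.240000: f = 323.146723, f' = 550.998029 → t_1 = 3.240000 - (323.146723)/(550.998029) = 2.653525

2.6535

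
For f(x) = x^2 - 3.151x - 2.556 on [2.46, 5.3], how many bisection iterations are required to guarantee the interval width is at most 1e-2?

9

Initial width b − a = 5.3 − 2.46 = 2.840000.
After n steps the width is (b−a)/2^n; need (b−a)/2^n ≤ 1e-2.
So n ≥ log₂(2.840000/1e-2) = log₂(284.0000) ≈ 8.1497.
Hence n = 9.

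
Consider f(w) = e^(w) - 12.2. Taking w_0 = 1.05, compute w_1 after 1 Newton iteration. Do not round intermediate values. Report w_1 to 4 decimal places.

4.3192

f'(w) = e^(w)
w_0 = 1.050000: f = -9.342349, f' = 2.857651 → w_1 = 1.050000 - (-9.342349)/(2.857651) = 4.319241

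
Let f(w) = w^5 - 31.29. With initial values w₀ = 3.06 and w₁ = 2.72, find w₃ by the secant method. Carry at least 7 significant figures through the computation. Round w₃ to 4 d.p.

f(w_0) = 237.001635, f(w_1) = 117.592797
w_2 = 2.720000 - (117.592797)·(2.720000 - 3.060000)/(117.592797 - (237.001635)) = 2.385171; f(w_2) = 45.906486
w_3 = 2.385171 - (45.906486)·(2.385171 - 2.720000)/(45.906486 - (117.592797)) = 2.170753; f(w_3) = 16.910562

2.1708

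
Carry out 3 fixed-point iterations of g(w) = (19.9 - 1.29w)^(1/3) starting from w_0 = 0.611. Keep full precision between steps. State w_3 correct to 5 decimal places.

w_1 = g(0.611000) = 2.673626
w_2 = g(2.673626) = 2.543300
w_3 = g(2.543300) = 2.551935

2.55193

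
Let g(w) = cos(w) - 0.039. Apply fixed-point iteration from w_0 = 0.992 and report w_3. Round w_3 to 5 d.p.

0.63239

w_1 = g(0.992000) = 0.508017
w_2 = g(0.508017) = 0.834711
w_3 = g(0.834711) = 0.632392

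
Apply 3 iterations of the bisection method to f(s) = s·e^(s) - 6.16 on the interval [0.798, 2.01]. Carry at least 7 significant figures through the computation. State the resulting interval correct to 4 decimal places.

f(0.798000) = -4.387567, f(2.010000) = 8.841268 (opposite signs)
step 1: m = 1.404000, f(m) = -0.443680 < 0 → root in [1.404000, 2.010000]
step 2: m = 1.707000, f(m) = 3.249666 > 0 → root in [1.404000, 1.707000]
step 3: m = 1.555500, f(m) = 1.209111 > 0 → root in [1.404000, 1.555500]

[1.4040, 1.5555]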